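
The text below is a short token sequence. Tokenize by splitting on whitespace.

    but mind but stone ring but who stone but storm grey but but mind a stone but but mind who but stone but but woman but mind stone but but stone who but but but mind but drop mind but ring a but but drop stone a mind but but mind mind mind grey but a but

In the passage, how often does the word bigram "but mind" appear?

Scanning the 56 overlapping bigram windows for "but mind":
  position 1–2: but mind
  position 13–14: but mind
  position 18–19: but mind
  position 26–27: but mind
  position 35–36: but mind
  position 50–51: but mind

6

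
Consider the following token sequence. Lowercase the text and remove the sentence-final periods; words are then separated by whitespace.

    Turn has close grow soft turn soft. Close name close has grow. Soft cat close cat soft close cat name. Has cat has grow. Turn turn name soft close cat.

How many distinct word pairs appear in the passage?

30 tokens → 29 bigram windows in total.
Repeated bigrams (each contributes count−1 duplicates):
  close cat: 3
  soft close: 3
  grow soft: 2
  has grow: 2
6 duplicate windows → 29 − 6 = 23 distinct.

23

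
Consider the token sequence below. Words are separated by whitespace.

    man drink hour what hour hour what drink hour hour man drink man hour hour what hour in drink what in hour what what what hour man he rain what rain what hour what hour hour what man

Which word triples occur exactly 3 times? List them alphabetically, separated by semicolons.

Trigram counts meeting the condition (exactly 3 times):
  hour hour what: 3
  hour what hour: 3

hour hour what; hour what hour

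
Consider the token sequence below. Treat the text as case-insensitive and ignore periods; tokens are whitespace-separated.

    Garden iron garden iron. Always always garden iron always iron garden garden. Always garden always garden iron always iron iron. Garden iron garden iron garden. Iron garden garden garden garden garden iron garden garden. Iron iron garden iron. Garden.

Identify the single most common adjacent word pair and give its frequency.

Bigram frequencies (highest first):
  garden iron: 10
  iron garden: 9
  garden garden: 6
  iron always: 3
  always garden: 3
  always iron: 2
  … (3 more, each ≤ 2)

"garden iron", 10 times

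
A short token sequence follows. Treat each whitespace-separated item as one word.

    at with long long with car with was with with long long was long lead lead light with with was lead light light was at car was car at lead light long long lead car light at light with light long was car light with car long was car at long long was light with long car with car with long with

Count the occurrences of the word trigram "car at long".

Scanning the 60 overlapping trigram windows for "car at long":
  position 49–51: car at long

1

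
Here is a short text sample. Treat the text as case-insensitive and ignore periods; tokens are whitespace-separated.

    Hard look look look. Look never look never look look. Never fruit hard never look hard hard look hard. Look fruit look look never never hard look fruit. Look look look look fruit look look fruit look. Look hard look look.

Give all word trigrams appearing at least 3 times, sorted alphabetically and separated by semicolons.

fruit look look; look fruit look; look look look; look look never

Trigram counts meeting the condition (at least 3 times):
  fruit look look: 4
  look fruit look: 4
  look look look: 4
  look look never: 3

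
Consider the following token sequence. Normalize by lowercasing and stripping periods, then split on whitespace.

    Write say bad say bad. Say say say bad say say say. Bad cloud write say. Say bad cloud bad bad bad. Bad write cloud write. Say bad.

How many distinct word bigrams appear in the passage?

10

28 tokens → 27 bigram windows in total.
Repeated bigrams (each contributes count−1 duplicates):
  say bad: 6
  say say: 5
  bad bad: 3
  bad say: 3
  write say: 3
  bad cloud: 2
  cloud write: 2
17 duplicate windows → 27 − 17 = 10 distinct.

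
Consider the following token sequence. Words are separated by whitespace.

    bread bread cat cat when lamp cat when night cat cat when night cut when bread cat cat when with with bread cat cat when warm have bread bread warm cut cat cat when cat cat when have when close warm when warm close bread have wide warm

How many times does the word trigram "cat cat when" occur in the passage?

Scanning the 46 overlapping trigram windows for "cat cat when":
  position 3–5: cat cat when
  position 10–12: cat cat when
  position 17–19: cat cat when
  position 23–25: cat cat when
  position 32–34: cat cat when
  position 35–37: cat cat when

6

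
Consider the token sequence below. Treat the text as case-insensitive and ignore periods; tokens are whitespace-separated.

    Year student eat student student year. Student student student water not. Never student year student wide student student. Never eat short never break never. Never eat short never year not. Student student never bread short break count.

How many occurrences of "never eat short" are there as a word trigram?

2

Scanning the 35 overlapping trigram windows for "never eat short":
  position 19–21: never eat short
  position 25–27: never eat short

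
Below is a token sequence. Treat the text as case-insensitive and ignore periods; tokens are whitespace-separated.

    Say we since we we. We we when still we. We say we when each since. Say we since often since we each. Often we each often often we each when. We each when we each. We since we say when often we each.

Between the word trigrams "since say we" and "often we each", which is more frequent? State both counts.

"since say we": 1 occurrence
"often we each": 3 occurrences

"often we each" (3 vs 1)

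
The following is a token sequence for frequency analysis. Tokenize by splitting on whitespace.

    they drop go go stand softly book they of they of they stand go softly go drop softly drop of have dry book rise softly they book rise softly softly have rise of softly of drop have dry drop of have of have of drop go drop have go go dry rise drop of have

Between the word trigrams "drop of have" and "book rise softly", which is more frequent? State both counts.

"drop of have": 3 occurrences
"book rise softly": 2 occurrences

"drop of have" (3 vs 2)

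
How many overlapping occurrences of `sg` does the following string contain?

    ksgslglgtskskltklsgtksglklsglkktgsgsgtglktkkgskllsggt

7

Sliding a length-2 window over the 53 characters (52 positions):
  position 2–3: sg
  position 18–19: sg
  position 22–23: sg
  position 27–28: sg
  position 34–35: sg
  position 36–37: sg
  position 50–51: sg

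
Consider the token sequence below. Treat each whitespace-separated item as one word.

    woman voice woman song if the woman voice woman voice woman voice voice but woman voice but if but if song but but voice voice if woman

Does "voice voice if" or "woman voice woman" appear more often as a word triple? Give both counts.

"woman voice woman" (3 vs 1)

"voice voice if": 1 occurrence
"woman voice woman": 3 occurrences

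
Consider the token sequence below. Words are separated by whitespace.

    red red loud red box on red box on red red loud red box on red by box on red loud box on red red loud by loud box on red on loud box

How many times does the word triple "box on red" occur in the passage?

6

Scanning the 32 overlapping trigram windows for "box on red":
  position 5–7: box on red
  position 8–10: box on red
  position 14–16: box on red
  position 18–20: box on red
  position 22–24: box on red
  position 29–31: box on red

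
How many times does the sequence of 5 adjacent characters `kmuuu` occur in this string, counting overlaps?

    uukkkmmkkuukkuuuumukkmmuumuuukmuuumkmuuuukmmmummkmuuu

Sliding a length-5 window over the 53 characters (49 positions):
  position 30–34: kmuuu
  position 36–40: kmuuu
  position 49–53: kmuuu

3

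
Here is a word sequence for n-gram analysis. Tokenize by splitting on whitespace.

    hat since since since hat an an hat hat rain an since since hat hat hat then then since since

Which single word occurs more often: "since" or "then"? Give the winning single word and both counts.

"since": 7 occurrences
"then": 2 occurrences

"since" (7 vs 2)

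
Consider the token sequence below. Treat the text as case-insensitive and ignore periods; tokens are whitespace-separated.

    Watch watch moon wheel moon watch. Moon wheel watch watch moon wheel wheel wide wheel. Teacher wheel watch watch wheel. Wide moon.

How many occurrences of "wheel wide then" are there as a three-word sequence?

Scanning the 20 overlapping trigram windows for "wheel wide then":
  (none found)

0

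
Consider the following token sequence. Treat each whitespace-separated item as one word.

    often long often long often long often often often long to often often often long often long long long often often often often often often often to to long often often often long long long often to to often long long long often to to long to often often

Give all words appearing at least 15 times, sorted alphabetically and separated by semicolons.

Unigram counts meeting the condition (at least 15 times):
  long: 16
  often: 25

long; often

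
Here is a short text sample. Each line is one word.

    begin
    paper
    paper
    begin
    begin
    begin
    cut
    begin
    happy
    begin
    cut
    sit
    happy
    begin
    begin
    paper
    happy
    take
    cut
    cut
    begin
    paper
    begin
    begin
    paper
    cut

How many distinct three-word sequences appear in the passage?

26 tokens → 24 trigram windows in total.
Repeated trigrams (each contributes count−1 duplicates):
  begin begin paper: 2
  paper begin begin: 2
2 duplicate windows → 24 − 2 = 22 distinct.

22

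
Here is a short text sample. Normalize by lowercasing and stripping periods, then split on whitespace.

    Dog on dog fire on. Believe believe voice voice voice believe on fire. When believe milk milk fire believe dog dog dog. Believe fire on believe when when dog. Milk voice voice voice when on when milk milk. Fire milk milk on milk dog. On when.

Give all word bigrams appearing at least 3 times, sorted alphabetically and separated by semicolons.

Bigram counts meeting the condition (at least 3 times):
  milk milk: 3
  voice voice: 4

milk milk; voice voice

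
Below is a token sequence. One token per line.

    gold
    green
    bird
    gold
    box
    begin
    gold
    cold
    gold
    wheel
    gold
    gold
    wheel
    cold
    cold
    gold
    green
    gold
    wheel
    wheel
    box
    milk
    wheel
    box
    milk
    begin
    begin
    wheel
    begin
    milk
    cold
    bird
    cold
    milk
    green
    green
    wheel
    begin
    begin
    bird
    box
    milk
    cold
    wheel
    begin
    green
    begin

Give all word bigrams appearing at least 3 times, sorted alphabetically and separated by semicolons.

box milk; gold wheel; wheel begin

Bigram counts meeting the condition (at least 3 times):
  box milk: 3
  gold wheel: 3
  wheel begin: 3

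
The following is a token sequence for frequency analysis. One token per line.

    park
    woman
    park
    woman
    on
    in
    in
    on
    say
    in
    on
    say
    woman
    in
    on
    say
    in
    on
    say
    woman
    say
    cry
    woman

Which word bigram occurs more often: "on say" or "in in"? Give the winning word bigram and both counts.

"on say": 4 occurrences
"in in": 1 occurrence

"on say" (4 vs 1)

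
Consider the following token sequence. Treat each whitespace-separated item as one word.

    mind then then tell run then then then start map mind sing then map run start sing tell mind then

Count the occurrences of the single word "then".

Scanning the 20 tokens for "then":
  position 2: then
  position 3: then
  position 6: then
  position 7: then
  position 8: then
  position 13: then
  position 20: then

7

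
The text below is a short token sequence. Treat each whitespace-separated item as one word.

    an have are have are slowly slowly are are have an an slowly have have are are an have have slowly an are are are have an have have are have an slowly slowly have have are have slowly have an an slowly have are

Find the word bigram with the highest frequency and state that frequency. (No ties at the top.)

Bigram frequencies (highest first):
  have are: 6
  are have: 5
  are are: 4
  have an: 4
  slowly have: 4
  have have: 4
  … (10 more, each ≤ 3)

"have are", 6 times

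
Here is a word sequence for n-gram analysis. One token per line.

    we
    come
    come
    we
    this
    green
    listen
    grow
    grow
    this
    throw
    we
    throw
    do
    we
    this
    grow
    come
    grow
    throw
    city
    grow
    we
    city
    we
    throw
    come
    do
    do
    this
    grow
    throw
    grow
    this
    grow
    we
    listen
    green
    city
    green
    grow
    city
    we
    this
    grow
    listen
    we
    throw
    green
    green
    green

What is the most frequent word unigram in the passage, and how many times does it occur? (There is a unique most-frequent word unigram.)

"grow", 10 times

Unigram frequencies (highest first):
  grow: 10
  we: 9
  this: 6
  green: 6
  throw: 6
  come: 4
  … (3 more, each ≤ 4)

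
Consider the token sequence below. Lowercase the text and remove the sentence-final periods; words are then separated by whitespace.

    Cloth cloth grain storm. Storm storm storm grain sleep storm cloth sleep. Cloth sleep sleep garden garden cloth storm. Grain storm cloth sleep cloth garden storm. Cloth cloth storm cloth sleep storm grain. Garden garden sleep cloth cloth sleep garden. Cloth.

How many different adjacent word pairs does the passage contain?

19

41 tokens → 40 bigram windows in total.
Repeated bigrams (each contributes count−1 duplicates):
  cloth sleep: 5
  storm cloth: 4
  cloth cloth: 3
  sleep cloth: 3
  storm grain: 3
  storm storm: 3
  cloth storm: 2
  garden cloth: 2
  … (4 more repeated)
21 duplicate windows → 40 − 21 = 19 distinct.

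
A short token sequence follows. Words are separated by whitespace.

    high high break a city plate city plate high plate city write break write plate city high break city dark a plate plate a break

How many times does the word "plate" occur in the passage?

6

Scanning the 25 tokens for "plate":
  position 6: plate
  position 8: plate
  position 10: plate
  position 15: plate
  position 22: plate
  position 23: plate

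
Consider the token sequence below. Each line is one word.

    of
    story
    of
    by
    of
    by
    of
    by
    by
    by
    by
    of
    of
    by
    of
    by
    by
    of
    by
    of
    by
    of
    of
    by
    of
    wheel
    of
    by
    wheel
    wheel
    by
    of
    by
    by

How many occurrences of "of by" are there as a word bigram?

10

Scanning the 33 overlapping bigram windows for "of by":
  position 3–4: of by
  position 5–6: of by
  position 7–8: of by
  position 13–14: of by
  position 15–16: of by
  position 18–19: of by
  position 20–21: of by
  position 23–24: of by
  position 27–28: of by
  position 32–33: of by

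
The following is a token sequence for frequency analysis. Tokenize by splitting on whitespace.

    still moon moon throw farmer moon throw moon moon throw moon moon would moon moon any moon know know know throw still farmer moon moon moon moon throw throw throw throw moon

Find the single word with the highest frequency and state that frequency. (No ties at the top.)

Unigram frequencies (highest first):
  moon: 15
  throw: 8
  know: 3
  still: 2
  farmer: 2
  would: 1
  … (1 more, each ≤ 1)

"moon", 15 times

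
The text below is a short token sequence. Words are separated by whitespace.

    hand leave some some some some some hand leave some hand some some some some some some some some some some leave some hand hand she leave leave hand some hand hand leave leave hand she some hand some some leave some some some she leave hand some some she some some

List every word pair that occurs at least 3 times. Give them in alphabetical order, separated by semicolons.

hand leave; hand some; leave hand; leave some; some hand; some some

Bigram counts meeting the condition (at least 3 times):
  hand leave: 3
  hand some: 4
  leave hand: 3
  leave some: 4
  some hand: 5
  some some: 18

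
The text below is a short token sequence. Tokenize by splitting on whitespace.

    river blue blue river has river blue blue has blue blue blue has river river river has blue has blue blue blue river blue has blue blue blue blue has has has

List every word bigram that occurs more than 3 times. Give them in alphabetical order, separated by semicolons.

blue blue; blue has; has blue

Bigram counts meeting the condition (more than 3 times):
  blue blue: 9
  blue has: 5
  has blue: 4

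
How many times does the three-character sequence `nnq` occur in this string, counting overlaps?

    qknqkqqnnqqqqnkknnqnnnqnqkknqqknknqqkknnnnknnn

Sliding a length-3 window over the 46 characters (44 positions):
  position 8–10: nnq
  position 17–19: nnq
  position 21–23: nnq

3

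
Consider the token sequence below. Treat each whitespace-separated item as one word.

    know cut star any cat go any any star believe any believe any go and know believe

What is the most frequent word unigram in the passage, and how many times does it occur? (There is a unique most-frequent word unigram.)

Unigram frequencies (highest first):
  any: 5
  believe: 3
  know: 2
  star: 2
  go: 2
  cut: 1
  … (2 more, each ≤ 1)

"any", 5 times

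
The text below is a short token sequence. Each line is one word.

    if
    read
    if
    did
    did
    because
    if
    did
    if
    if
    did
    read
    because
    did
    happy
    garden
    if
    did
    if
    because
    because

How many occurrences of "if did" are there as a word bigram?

Scanning the 20 overlapping bigram windows for "if did":
  position 3–4: if did
  position 7–8: if did
  position 10–11: if did
  position 17–18: if did

4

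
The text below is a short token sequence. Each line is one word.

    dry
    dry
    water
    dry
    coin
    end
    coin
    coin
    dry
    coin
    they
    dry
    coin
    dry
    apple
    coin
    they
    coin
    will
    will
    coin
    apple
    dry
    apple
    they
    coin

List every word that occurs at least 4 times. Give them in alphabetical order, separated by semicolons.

coin; dry

Unigram counts meeting the condition (at least 4 times):
  coin: 9
  dry: 7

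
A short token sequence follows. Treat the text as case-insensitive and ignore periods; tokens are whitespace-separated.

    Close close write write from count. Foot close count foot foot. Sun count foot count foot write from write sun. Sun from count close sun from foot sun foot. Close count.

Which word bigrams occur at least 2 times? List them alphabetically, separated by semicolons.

Bigram counts meeting the condition (at least 2 times):
  close count: 2
  count foot: 4
  foot close: 2
  foot sun: 2
  from count: 2
  sun from: 2
  write from: 2

close count; count foot; foot close; foot sun; from count; sun from; write from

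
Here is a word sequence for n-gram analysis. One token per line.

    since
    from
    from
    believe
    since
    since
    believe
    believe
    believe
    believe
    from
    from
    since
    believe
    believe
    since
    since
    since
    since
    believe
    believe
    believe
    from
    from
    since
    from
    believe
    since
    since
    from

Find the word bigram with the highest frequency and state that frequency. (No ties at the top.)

Bigram frequencies (highest first):
  believe believe: 6
  since since: 5
  since from: 3
  from from: 3
  believe since: 3
  since believe: 3
  … (3 more, each ≤ 2)

"believe believe", 6 times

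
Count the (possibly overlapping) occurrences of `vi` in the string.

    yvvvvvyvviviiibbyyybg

2

Sliding a length-2 window over the 21 characters (20 positions):
  position 9–10: vi
  position 11–12: vi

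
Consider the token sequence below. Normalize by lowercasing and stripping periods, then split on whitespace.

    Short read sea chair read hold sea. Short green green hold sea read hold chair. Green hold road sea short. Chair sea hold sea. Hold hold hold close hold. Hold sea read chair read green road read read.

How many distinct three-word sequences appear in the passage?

35

38 tokens → 36 trigram windows in total.
Repeated trigrams (each contributes count−1 duplicates):
  hold sea read: 2
1 duplicate windows → 36 − 1 = 35 distinct.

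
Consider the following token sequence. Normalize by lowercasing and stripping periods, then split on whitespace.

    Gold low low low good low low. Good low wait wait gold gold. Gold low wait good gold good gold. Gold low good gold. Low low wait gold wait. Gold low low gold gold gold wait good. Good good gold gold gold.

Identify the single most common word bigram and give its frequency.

"gold gold", 7 times

Bigram frequencies (highest first):
  gold gold: 7
  gold low: 5
  low low: 5
  good gold: 4
  low good: 3
  low wait: 3
  … (8 more, each ≤ 3)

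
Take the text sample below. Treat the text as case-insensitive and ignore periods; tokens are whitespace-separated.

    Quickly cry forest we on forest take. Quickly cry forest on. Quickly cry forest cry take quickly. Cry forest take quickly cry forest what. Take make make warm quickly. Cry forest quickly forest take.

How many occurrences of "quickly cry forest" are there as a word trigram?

6

Scanning the 32 overlapping trigram windows for "quickly cry forest":
  position 1–3: quickly cry forest
  position 8–10: quickly cry forest
  position 12–14: quickly cry forest
  position 17–19: quickly cry forest
  position 21–23: quickly cry forest
  position 29–31: quickly cry forest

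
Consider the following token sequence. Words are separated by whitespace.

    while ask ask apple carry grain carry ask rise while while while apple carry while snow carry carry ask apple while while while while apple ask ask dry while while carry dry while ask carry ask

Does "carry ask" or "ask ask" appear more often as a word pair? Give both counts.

"carry ask" (3 vs 2)

"carry ask": 3 occurrences
"ask ask": 2 occurrences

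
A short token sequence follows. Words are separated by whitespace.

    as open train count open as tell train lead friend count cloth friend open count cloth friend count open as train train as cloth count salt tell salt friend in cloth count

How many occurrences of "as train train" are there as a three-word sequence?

Scanning the 30 overlapping trigram windows for "as train train":
  position 20–22: as train train

1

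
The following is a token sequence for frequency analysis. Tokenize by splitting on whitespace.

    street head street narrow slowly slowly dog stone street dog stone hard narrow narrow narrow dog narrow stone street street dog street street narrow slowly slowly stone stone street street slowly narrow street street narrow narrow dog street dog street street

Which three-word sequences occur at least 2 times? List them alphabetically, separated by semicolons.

dog street street; narrow narrow dog; narrow slowly slowly; stone street street; street dog street; street narrow slowly; street street narrow

Trigram counts meeting the condition (at least 2 times):
  dog street street: 2
  narrow narrow dog: 2
  narrow slowly slowly: 2
  stone street street: 2
  street dog street: 2
  street narrow slowly: 2
  street street narrow: 2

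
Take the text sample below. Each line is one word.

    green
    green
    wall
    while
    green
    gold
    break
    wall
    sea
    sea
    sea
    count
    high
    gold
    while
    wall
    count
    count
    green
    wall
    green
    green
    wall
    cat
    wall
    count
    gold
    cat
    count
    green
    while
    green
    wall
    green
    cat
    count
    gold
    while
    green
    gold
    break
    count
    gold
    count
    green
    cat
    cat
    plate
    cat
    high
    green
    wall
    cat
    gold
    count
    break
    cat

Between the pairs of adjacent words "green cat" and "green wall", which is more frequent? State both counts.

"green cat": 2 occurrences
"green wall": 5 occurrences

"green wall" (5 vs 2)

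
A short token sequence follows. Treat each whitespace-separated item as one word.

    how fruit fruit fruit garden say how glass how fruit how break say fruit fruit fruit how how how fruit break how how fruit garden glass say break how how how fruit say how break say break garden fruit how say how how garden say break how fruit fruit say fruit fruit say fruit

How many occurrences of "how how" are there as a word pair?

6

Scanning the 53 overlapping bigram windows for "how how":
  position 17–18: how how
  position 18–19: how how
  position 22–23: how how
  position 29–30: how how
  position 30–31: how how
  position 42–43: how how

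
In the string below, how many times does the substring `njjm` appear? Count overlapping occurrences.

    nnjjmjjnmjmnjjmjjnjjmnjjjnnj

3

Sliding a length-4 window over the 28 characters (25 positions):
  position 2–5: njjm
  position 12–15: njjm
  position 18–21: njjm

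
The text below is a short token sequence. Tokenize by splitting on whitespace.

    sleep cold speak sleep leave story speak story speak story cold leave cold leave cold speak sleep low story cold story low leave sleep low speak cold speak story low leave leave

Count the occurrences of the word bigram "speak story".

3

Scanning the 31 overlapping bigram windows for "speak story":
  position 7–8: speak story
  position 9–10: speak story
  position 28–29: speak story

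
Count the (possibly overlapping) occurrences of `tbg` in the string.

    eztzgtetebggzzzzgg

0

Sliding a length-3 window over the 18 characters (16 positions):
  (no match at any position)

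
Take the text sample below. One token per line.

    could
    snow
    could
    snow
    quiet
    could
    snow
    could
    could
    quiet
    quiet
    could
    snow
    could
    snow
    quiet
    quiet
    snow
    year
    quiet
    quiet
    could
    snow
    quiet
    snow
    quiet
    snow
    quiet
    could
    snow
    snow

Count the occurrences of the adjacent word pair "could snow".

Scanning the 30 overlapping bigram windows for "could snow":
  position 1–2: could snow
  position 3–4: could snow
  position 6–7: could snow
  position 12–13: could snow
  position 14–15: could snow
  position 22–23: could snow
  position 29–30: could snow

7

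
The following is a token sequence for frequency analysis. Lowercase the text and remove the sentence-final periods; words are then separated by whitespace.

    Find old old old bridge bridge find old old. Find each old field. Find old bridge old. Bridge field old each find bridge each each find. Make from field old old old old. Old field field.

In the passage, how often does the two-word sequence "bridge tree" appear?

Scanning the 35 overlapping bigram windows for "bridge tree":
  (none found)

0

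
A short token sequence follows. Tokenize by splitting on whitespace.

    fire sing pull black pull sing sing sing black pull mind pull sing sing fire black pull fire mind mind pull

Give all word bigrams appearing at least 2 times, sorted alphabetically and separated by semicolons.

Bigram counts meeting the condition (at least 2 times):
  black pull: 3
  mind pull: 2
  pull sing: 2
  sing sing: 3

black pull; mind pull; pull sing; sing sing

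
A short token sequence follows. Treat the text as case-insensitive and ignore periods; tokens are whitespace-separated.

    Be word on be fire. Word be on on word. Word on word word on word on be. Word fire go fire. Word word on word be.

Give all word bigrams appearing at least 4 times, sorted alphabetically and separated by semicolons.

on word; word on

Bigram counts meeting the condition (at least 4 times):
  on word: 4
  word on: 5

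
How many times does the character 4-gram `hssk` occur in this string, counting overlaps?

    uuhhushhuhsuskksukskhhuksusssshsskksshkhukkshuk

Sliding a length-4 window over the 47 characters (44 positions):
  position 31–34: hssk

1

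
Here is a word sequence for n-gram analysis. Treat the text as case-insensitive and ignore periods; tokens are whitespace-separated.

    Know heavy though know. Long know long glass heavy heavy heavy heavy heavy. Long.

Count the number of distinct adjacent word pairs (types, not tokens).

9

14 tokens → 13 bigram windows in total.
Repeated bigrams (each contributes count−1 duplicates):
  heavy heavy: 4
  know long: 2
4 duplicate windows → 13 − 4 = 9 distinct.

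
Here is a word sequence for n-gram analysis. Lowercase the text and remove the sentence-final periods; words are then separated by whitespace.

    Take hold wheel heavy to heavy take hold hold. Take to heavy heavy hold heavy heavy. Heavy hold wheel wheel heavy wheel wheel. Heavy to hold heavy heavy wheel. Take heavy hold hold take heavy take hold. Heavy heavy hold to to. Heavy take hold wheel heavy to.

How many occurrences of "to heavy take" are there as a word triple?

2

Scanning the 46 overlapping trigram windows for "to heavy take":
  position 5–7: to heavy take
  position 42–44: to heavy take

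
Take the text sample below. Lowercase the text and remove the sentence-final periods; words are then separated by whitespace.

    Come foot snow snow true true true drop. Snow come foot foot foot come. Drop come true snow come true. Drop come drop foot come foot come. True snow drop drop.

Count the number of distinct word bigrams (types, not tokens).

31 tokens → 30 bigram windows in total.
Repeated bigrams (each contributes count−1 duplicates):
  come foot: 3
  come true: 3
  foot come: 3
  come drop: 2
  drop come: 2
  foot foot: 2
  snow come: 2
  true drop: 2
  … (2 more repeated)
13 duplicate windows → 30 − 13 = 17 distinct.

17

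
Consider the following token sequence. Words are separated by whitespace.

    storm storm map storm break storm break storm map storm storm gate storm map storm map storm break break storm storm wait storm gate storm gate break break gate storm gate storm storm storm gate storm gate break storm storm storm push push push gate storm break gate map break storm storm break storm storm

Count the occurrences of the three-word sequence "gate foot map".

0

Scanning the 53 overlapping trigram windows for "gate foot map":
  (none found)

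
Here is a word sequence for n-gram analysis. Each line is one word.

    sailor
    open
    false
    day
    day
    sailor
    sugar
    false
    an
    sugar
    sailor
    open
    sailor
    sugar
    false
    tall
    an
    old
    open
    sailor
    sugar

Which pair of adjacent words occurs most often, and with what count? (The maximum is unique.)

Bigram frequencies (highest first):
  sailor sugar: 3
  sailor open: 2
  sugar false: 2
  open sailor: 2
  open false: 1
  false day: 1
  … (9 more, each ≤ 1)

"sailor sugar", 3 times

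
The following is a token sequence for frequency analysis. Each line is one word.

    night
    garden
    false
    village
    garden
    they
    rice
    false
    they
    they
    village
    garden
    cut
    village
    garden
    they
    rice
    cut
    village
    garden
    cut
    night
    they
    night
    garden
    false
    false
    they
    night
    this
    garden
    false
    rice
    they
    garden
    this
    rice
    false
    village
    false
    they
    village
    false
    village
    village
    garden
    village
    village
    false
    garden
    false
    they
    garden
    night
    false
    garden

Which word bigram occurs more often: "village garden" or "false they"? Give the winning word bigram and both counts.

"village garden" (5 vs 4)

"village garden": 5 occurrences
"false they": 4 occurrences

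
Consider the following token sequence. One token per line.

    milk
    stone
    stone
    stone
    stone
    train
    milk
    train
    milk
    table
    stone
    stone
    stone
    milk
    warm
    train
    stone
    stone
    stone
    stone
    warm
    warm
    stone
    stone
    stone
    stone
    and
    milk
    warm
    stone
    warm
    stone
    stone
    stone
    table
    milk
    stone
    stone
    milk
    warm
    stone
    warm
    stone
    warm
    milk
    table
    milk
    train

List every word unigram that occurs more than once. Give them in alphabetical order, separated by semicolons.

milk; stone; table; train; warm

Unigram counts meeting the condition (more than once):
  milk: 9
  stone: 23
  table: 3
  train: 4
  warm: 8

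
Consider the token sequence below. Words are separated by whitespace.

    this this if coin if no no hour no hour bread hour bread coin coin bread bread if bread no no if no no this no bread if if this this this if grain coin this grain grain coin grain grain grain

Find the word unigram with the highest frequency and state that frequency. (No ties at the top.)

"no", 8 times

Unigram frequencies (highest first):
  no: 8
  this: 7
  if: 7
  bread: 6
  grain: 6
  coin: 5
  … (1 more, each ≤ 3)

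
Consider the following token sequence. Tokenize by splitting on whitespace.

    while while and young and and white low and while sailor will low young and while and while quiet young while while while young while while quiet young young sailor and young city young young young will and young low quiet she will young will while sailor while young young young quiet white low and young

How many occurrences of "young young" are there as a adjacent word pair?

Scanning the 55 overlapping bigram windows for "young young":
  position 28–29: young young
  position 34–35: young young
  position 35–36: young young
  position 49–50: young young
  position 50–51: young young

5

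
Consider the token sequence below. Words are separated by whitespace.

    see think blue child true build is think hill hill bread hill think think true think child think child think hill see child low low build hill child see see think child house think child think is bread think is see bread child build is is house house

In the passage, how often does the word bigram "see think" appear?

Scanning the 47 overlapping bigram windows for "see think":
  position 1–2: see think
  position 30–31: see think

2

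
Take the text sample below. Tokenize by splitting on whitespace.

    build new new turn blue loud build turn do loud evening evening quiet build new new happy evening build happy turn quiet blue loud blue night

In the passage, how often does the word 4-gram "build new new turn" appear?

Scanning the 23 overlapping 4-gram windows for "build new new turn":
  position 1–4: build new new turn

1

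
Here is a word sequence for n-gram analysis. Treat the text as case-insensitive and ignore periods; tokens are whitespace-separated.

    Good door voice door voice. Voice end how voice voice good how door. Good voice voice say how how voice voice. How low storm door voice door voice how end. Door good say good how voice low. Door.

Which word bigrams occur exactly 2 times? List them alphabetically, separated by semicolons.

door good; good how; voice door; voice how

Bigram counts meeting the condition (exactly 2 times):
  door good: 2
  good how: 2
  voice door: 2
  voice how: 2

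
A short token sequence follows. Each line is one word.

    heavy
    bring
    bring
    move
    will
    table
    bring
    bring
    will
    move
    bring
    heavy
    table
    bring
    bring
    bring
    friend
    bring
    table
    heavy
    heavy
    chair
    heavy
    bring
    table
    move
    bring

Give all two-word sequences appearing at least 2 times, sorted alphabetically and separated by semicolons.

bring bring; bring table; heavy bring; move bring; table bring

Bigram counts meeting the condition (at least 2 times):
  bring bring: 4
  bring table: 2
  heavy bring: 2
  move bring: 2
  table bring: 2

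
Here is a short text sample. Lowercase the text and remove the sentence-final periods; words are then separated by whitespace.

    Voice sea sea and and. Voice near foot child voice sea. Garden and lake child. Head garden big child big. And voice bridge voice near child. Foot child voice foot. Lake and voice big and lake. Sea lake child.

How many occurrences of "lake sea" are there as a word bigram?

1

Scanning the 38 overlapping bigram windows for "lake sea":
  position 36–37: lake sea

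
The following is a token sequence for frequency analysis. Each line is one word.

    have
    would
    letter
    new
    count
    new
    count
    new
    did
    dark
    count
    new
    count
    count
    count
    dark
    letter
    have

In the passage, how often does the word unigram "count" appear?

Scanning the 18 tokens for "count":
  position 5: count
  position 7: count
  position 11: count
  position 13: count
  position 14: count
  position 15: count

6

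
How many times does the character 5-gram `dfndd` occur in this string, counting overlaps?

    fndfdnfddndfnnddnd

Sliding a length-5 window over the 18 characters (14 positions):
  (no match at any position)

0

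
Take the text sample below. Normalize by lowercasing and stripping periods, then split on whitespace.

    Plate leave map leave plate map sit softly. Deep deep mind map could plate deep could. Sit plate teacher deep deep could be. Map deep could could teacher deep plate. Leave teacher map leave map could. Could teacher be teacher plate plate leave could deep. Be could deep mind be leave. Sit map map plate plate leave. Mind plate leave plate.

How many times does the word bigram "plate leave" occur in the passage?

Scanning the 60 overlapping bigram windows for "plate leave":
  position 1–2: plate leave
  position 30–31: plate leave
  position 42–43: plate leave
  position 56–57: plate leave
  position 59–60: plate leave

5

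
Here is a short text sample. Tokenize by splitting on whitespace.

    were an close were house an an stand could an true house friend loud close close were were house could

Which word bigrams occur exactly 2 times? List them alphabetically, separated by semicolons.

Bigram counts meeting the condition (exactly 2 times):
  close were: 2
  were house: 2

close were; were house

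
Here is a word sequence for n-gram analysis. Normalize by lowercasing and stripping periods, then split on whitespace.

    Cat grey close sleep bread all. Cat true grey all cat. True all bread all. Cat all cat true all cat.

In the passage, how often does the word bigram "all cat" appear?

Scanning the 20 overlapping bigram windows for "all cat":
  position 6–7: all cat
  position 10–11: all cat
  position 15–16: all cat
  position 17–18: all cat
  position 20–21: all cat

5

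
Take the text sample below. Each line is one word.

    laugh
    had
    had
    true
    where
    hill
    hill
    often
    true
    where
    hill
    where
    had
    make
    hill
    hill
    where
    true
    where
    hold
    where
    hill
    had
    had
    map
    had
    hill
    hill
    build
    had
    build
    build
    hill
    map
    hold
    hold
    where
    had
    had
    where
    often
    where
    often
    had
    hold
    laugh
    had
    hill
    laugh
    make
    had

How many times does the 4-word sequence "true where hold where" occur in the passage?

Scanning the 48 overlapping 4-gram windows for "true where hold where":
  position 18–21: true where hold where

1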